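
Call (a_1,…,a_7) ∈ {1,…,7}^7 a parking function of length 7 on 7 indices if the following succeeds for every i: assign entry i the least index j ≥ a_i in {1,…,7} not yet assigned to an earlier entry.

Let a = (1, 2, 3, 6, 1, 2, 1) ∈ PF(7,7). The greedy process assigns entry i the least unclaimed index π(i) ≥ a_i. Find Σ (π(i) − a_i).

Σπ = 7·8/2 = 28 (π permutes [7]); Σa = 1+2+3+6+1+2+1 = 16; disp = 28−16 = 12.

12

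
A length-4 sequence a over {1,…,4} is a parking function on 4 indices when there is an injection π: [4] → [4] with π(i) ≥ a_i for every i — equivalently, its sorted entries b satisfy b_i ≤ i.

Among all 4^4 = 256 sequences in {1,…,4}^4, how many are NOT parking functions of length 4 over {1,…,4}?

131

Count = 1·5^3 = 1·125 = 125 (Konheim–Weiss)
Example (1,3,3,4) → sorted (1,3,3,4): b_2=3>2, not a PF.
Total 256; non-PF = 256−125 = 131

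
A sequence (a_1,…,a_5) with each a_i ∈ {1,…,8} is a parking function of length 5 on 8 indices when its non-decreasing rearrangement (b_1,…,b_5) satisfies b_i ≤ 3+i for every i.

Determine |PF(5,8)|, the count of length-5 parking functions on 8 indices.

|PF| = 4·9^4 = 4 · 6561 = 26244 (Pollak)
E.g. (3,1,3,8,2) → sorted (1,2,3,3,8): b_i ≤ 3+i ∀i, a PF.

26244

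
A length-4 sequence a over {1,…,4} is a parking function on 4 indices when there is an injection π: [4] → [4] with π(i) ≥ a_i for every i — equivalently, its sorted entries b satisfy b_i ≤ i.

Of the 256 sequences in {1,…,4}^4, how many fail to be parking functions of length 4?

|PF(4,4)| = (4+1−4)·(4+1)^{4−1} = 1×125 = 125
One tuple (4,4,2,2) → sorted (2,2,4,4): b_1=2>1, not a PF.
So 256 − 125 = 131 fail.

131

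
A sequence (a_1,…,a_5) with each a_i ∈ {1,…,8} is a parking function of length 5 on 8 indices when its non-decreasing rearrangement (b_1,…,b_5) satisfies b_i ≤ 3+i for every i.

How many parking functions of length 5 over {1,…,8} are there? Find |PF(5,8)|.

26244

|PF| = (8−5+1)·(8+1)^(5−1) = 4 · 6561 = 26244
E.g. (3,2,6,8,4) → sorted (2,3,4,6,8): b_i ≤ 3+i ∀i, a PF.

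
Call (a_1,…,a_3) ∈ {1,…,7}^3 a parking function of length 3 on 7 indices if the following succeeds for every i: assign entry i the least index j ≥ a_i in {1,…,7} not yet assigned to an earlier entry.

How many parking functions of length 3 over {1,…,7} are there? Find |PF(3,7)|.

|PF| = (7+1−3)·(7+1)^{3−1} = 5·64 = 320 (Pollak)
Example (7,1,4) → sorted (1,4,7): b_i ≤ 4+i ∀i, a PF.

320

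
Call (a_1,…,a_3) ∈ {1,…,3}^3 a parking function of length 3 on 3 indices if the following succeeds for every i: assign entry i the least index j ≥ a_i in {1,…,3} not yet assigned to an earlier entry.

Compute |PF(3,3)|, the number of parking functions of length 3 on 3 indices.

Count = (3−3+1)·(3+1)^(3−1) = 1 · 16 = 16 (Konheim–Weiss)
E.g. (3,1,2) → sorted (1,2,3): b_i ≤ i ∀i, a PF.

16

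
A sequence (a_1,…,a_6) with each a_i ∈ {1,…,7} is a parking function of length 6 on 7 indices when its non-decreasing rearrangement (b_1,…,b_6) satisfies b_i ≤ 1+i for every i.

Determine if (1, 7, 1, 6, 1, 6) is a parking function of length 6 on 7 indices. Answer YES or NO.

Sorted: b = (1, 1, 1, 6, 6, 7).
  b_1=1 ≤ 2
  b_2=1 ≤ 3
  b_3=1 ≤ 4
  b_4=6 > 5
  fails at i=4 ⇒ NO

NO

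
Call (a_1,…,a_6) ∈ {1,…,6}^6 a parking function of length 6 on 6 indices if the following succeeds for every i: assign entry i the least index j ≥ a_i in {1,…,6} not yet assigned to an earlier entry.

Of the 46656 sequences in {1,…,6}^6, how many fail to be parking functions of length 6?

29849

|PF(6,6)| = (7−6)·7^(6−1) = 1·16807 = 16807
One tuple (1,6,6,4,2,6) → sorted (1,2,4,6,6,6): b_3=4>3, not a PF.
So 46656 − 16807 = 29849 fail.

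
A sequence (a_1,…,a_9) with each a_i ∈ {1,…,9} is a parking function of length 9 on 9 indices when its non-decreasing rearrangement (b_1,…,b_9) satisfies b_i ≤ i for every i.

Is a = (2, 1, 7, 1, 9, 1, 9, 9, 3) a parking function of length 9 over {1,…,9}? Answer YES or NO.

Sorted: b = (1, 1, 1, 2, 3, 7, 9, 9, 9).
  b_1=1 ≤ 1
  b_2=1 ≤ 2
  b_3=1 ≤ 3
  b_4=2 ≤ 4
  b_5=3 ≤ 5
  b_6=7 > 6
  fails at i=6 ⇒ NO

NO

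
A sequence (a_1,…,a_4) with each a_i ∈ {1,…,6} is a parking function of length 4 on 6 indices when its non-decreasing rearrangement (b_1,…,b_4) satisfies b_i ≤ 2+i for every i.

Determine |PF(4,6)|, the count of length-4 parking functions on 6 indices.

1029

#PF = (7−4)·7^(4−1) = 3·343 = 1029 (Konheim–Weiss)
Example (3,2,3,5) → sorted (2,3,3,5): b_i ≤ 2+i ∀i, a PF.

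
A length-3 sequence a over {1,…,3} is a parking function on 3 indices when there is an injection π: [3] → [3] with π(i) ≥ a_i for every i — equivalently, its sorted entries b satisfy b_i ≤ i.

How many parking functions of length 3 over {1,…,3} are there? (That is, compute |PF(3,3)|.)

|PF(3,3)| = (4−3)·4^(3−1) = 1·16 = 16 (Pollak)
E.g. (1,1,3) → sorted (1,1,3): b_i ≤ i ∀i, a PF.

16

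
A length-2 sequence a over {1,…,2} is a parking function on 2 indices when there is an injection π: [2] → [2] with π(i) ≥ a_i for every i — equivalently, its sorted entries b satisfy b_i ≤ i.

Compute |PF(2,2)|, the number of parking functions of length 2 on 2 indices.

3

|PF| = (2+1−2)·(2+1)^{2−1} = 1·3 = 3 (Pollak)
E.g. (1,2) → sorted (1,2): b_i ≤ i ∀i, a PF.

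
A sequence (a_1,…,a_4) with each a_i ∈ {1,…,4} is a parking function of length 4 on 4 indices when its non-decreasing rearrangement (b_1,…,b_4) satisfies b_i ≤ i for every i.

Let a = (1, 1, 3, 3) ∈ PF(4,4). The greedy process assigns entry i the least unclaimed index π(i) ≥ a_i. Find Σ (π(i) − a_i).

Σπ = 10 ({1..4} each once); Σa = 1+1+3+3 = 8; disp = 10−8 = 2.

2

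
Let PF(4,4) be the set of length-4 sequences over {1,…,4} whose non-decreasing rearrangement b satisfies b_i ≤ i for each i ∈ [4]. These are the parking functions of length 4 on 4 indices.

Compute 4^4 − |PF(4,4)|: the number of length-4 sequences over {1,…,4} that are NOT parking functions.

|PF| = 1·5^3 = 1×125 = 125 (Konheim–Weiss)
E.g. (4,4,4,4) → sorted (4,4,4,4): b_1=4>1, not a PF.
4^4 − 125 = 256 − 125 = 131

131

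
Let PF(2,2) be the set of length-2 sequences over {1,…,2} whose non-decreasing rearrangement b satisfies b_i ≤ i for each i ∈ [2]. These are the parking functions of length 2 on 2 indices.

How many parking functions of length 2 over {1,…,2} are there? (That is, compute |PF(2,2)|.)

3

Count = (2−2+1)·(2+1)^(2−1) = 1×3 = 3 (Pollak)
One tuple (1,2) → sorted (1,2): b_i ≤ i ∀i, a PF.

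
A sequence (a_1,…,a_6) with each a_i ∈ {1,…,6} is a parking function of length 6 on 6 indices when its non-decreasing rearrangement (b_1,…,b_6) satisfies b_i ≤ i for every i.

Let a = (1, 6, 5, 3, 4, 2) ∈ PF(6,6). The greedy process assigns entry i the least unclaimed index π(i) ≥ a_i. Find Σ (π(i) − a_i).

0

Σπ(i) = 1+…+6 = 21; Σa = 1+6+5+3+4+2 = 21; disp = 21−21 = 0.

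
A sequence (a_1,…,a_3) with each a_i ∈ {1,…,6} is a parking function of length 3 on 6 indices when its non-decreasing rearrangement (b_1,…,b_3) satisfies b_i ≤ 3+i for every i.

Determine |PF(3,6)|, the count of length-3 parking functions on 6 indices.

Count = (7−3)·7^(3−1) = 4·49 = 196 (Pollak)
Check (1,2,4) → sorted (1,2,4): b_i ≤ 3+i ∀i, a PF.

196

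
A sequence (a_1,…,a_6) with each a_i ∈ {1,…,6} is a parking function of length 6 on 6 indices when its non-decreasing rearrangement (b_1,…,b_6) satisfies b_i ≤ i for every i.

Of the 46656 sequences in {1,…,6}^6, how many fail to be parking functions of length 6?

29849

|PF| = (6−6+1)·(6+1)^(6−1) = 1 · 16807 = 16807 [KW]
Example (6,4,5,4,6,3) → sorted (3,4,4,5,6,6): b_1=3>1, not a PF.
6^6 − 16807 = 46656 − 16807 = 29849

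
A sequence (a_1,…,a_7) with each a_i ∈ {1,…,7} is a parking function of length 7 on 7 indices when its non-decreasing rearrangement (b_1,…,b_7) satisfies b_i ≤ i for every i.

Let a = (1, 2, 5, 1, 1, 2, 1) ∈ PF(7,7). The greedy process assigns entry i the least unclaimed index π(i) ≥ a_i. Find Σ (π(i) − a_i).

Σπ = 7·8/2 = 28 (π permutes [7]); Σa = 1+2+5+1+1+2+1 = 13; disp = 28−13 = 15.

15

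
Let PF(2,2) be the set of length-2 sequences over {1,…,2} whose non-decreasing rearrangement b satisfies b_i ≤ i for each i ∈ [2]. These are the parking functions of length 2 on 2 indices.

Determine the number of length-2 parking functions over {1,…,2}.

|PF| = (2+1−2)·(2+1)^{2−1} = 1 · 3 = 3 [KW]
One tuple (2,1) → sorted (1,2): b_i ≤ i ∀i, a PF.

3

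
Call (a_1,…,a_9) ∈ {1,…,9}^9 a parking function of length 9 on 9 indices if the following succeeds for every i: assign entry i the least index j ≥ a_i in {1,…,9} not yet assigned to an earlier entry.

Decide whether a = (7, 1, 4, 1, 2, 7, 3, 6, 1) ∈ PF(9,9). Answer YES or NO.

YES

Rearranged: b = (1, 1, 1, 2, 3, 4, 6, 7, 7).
  b_1=1 ≤ 1
  b_2=1 ≤ 2
  b_3=1 ≤ 3
  b_4=2 ≤ 4
  b_5=3 ≤ 5
  b_6=4 ≤ 6
  b_7=6 ≤ 7
  b_8=7 ≤ 8
  b_9=7 ≤ 9
All bounds hold ⇒ YES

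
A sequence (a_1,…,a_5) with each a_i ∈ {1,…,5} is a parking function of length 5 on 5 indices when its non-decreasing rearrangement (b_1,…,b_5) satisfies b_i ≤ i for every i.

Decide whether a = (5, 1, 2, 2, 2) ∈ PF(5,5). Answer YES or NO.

Sorted: b = (1, 2, 2, 2, 5).
  b_1=1 ≤ 1
  b_2=2 ≤ 2
  b_3=2 ≤ 3
  b_4=2 ≤ 4
  b_5=5 ≤ 5
All bounds hold ⇒ YES

YES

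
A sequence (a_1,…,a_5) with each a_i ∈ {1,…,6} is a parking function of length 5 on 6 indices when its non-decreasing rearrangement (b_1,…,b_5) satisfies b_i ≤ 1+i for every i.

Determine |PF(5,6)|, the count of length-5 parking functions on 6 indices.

|PF(5,6)| = (6+1−5)·(6+1)^{5−1} = 2·2401 = 4802 [KW]
E.g. (5,1,6,4,2) → sorted (1,2,4,5,6): b_i ≤ 1+i ∀i, a PF.

4802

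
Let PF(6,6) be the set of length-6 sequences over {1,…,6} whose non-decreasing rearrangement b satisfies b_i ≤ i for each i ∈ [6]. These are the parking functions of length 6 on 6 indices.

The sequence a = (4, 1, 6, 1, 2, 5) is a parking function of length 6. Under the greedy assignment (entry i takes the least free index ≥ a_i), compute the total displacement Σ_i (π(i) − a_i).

2

Σπ = 6·7/2 = 21 (π permutes [6]); Σa = 4+1+6+1+2+5 = 19; disp = 21−19 = 2.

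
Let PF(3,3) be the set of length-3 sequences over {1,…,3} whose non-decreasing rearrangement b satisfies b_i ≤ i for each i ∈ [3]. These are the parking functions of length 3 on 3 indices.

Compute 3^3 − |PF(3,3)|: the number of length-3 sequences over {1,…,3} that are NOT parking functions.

11

Count = (4−3)·4^(3−1) = 1·16 = 16 (Konheim–Weiss)
Example (3,3,3) → sorted (3,3,3): b_1=3>1, not a PF.
3^3 − 16 = 27 − 16 = 11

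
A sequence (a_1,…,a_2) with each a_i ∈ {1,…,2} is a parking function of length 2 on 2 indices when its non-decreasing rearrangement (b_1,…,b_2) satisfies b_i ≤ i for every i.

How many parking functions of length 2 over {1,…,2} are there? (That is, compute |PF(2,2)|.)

3

|PF(2,2)| = (3−2)·3^(2−1) = 1×3 = 3 (Konheim–Weiss)
E.g. (1,1) → sorted (1,1): b_i ≤ i ∀i, a PF.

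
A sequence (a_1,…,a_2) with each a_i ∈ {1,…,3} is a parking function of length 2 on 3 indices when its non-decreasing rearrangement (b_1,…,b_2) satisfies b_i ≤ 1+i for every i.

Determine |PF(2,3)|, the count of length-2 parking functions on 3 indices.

|PF| = (3+1−2)·(3+1)^{2−1} = 2×4 = 8 (Konheim–Weiss)
Example (2,2) → sorted (2,2): b_i ≤ 1+i ∀i, a PF.

8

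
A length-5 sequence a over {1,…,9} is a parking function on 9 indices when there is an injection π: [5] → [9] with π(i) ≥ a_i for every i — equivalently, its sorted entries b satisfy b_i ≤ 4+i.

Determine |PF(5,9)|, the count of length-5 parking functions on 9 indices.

50000

Count = (9−5+1)·(9+1)^(5−1) = 5 · 10000 = 50000 (Konheim–Weiss)
One tuple (5,7,8,5,9) → sorted (5,5,7,8,9): b_i ≤ 4+i ∀i, a PF.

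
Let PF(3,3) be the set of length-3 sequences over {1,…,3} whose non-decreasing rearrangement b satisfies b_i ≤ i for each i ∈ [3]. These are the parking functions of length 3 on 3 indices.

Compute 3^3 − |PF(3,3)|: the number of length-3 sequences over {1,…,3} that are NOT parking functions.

11

Count = (4−3)·4^(3−1) = 1 · 16 = 16 [KW]
Example (3,2,3) → sorted (2,3,3): b_1=2>1, not a PF.
So 27 − 16 = 11 fail.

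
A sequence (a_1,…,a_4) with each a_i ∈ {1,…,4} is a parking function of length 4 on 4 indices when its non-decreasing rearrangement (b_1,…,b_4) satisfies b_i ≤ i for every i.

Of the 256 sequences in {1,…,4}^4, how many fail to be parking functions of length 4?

131

Count = 1·5^3 = 1×125 = 125 [KW]
Example (3,3,3,4) → sorted (3,3,3,4): b_1=3>1, not a PF.
4^4 − 125 = 256 − 125 = 131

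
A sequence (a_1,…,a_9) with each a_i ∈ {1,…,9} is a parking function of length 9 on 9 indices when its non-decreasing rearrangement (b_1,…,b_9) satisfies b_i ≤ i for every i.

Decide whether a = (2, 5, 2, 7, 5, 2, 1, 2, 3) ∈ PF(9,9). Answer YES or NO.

YES

Rearranged: b = (1, 2, 2, 2, 2, 3, 5, 5, 7).
  b_1=1 ≤ 1
  b_2=2 ≤ 2
  b_3=2 ≤ 3
  b_4=2 ≤ 4
  b_5=2 ≤ 5
  b_6=3 ≤ 6
  b_7=5 ≤ 7
  b_8=5 ≤ 8
  b_9=7 ≤ 9
All bounds hold ⇒ YES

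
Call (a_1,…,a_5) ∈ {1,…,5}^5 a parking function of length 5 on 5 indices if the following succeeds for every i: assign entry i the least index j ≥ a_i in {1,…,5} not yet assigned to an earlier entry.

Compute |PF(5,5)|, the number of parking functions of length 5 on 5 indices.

1296

|PF| = (5+1−5)·(5+1)^{5−1} = 1·1296 = 1296 (Konheim–Weiss)
E.g. (4,2,1,3,3) → sorted (1,2,3,3,4): b_i ≤ i ∀i, a PF.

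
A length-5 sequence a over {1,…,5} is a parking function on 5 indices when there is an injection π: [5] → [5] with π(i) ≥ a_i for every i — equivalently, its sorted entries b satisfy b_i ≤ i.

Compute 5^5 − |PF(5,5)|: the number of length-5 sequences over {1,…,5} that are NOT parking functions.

1829

#PF = (6−5)·6^(5−1) = 1×1296 = 1296 [KW]
Example (5,5,5,5,4) → sorted (4,5,5,5,5): b_1=4>1, not a PF.
5^5 − 1296 = 3125 − 1296 = 1829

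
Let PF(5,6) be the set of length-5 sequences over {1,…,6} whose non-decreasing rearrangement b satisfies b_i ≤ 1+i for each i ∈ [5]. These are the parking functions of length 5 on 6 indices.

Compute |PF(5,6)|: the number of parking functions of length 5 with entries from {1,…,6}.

|PF| = (7−5)·7^(5−1) = 2 · 2401 = 4802 (Pollak)
One tuple (3,6,4,1,1) → sorted (1,1,3,4,6): b_i ≤ 1+i ∀i, a PF.

4802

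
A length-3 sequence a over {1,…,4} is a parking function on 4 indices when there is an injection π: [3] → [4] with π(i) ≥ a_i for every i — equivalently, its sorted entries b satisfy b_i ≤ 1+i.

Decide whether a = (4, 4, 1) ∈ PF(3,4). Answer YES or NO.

Order a: b = (1, 4, 4).
  b_1=1 ≤ 2
  b_2=4 > 3
  fails at i=2 ⇒ NO

NO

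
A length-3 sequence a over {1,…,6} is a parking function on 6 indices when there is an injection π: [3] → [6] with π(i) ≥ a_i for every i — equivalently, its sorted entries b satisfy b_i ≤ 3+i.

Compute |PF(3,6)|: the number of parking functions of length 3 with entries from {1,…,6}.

Count = (6−3+1)·(6+1)^(3−1) = 4×49 = 196 (Konheim–Weiss)
One tuple (2,6,4) → sorted (2,4,6): b_i ≤ 3+i ∀i, a PF.

196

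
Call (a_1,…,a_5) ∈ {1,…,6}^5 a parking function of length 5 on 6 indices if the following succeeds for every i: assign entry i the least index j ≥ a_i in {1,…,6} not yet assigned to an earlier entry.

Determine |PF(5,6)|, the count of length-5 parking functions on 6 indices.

|PF(5,6)| = (7−5)·7^(5−1) = 2·2401 = 4802 [KW]
One tuple (2,1,5,2,1) → sorted (1,1,2,2,5): b_i ≤ 1+i ∀i, a PF.

4802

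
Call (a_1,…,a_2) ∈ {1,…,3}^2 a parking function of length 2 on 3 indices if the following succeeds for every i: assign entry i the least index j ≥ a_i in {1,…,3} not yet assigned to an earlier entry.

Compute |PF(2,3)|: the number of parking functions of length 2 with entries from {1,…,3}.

8

|PF| = (4−2)·4^(2−1) = 2 · 4 = 8 [KW]
Example (2,1) → sorted (1,2): b_i ≤ 1+i ∀i, a PF.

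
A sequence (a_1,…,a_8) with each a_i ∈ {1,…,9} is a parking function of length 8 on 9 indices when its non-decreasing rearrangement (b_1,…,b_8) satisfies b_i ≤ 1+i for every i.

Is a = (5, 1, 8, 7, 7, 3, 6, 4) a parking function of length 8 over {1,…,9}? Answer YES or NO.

Order a: b = (1, 3, 4, 5, 6, 7, 7, 8).
  b_1=1 ≤ 2
  b_2=3 ≤ 3
  b_3=4 ≤ 4
  b_4=5 ≤ 5
  b_5=6 ≤ 6
  b_6=7 ≤ 7
  b_7=7 ≤ 8
  b_8=8 ≤ 9
All bounds hold ⇒ YES

YES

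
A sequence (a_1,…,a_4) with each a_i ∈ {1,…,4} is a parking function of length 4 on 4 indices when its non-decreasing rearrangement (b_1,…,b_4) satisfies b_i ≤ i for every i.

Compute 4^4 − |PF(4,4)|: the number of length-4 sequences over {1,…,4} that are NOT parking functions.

131

|PF| = (5−4)·5^(4−1) = 1×125 = 125 [KW]
E.g. (3,4,4,2) → sorted (2,3,4,4): b_1=2>1, not a PF.
Total 256; non-PF = 256−125 = 131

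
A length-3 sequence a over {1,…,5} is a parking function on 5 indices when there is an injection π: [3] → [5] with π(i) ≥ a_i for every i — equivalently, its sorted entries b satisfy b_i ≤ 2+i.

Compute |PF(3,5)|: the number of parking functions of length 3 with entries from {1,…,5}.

108

#PF = (5+1−3)·(5+1)^{3−1} = 3 · 36 = 108
Check (4,2,2) → sorted (2,2,4): b_i ≤ 2+i ∀i, a PF.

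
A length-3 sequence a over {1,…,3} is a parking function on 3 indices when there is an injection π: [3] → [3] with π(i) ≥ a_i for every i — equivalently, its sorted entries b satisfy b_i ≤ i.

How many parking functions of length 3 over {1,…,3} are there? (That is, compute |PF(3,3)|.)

16

|PF| = (3+1−3)·(3+1)^{3−1} = 1 · 16 = 16 [KW]
E.g. (2,2,1) → sorted (1,2,2): b_i ≤ i ∀i, a PF.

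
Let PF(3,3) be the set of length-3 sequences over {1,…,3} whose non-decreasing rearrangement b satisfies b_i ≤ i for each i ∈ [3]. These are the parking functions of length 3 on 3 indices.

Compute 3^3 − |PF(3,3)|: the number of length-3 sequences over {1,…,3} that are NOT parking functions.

Count = (3−3+1)·(3+1)^(3−1) = 1·16 = 16 [KW]
E.g. (2,2,2) → sorted (2,2,2): b_1=2>1, not a PF.
3^3 − 16 = 27 − 16 = 11

11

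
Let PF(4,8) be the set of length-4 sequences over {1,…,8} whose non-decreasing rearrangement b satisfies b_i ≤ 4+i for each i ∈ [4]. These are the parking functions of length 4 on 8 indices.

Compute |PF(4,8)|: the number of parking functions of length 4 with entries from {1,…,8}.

|PF| = 5·9^3 = 5·729 = 3645 [KW]
E.g. (3,1,4,7) → sorted (1,3,4,7): b_i ≤ 4+i ∀i, a PF.

3645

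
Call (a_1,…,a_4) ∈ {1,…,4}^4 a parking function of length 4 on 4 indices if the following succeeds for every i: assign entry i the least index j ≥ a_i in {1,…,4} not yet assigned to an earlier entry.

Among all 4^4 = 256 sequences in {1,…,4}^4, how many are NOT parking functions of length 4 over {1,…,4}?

|PF| = (4+1−4)·(4+1)^{4−1} = 1 · 125 = 125 (Konheim–Weiss)
E.g. (4,3,3,1) → sorted (1,3,3,4): b_2=3>2, not a PF.
So 256 − 125 = 131 fail.

131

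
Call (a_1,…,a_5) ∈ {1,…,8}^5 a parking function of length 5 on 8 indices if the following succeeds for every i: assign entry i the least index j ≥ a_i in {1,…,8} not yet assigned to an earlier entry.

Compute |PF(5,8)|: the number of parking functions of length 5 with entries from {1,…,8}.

26244

|PF(5,8)| = (8+1−5)·(8+1)^{5−1} = 4×6561 = 26244 (Konheim–Weiss)
Check (7,7,6,5,1) → sorted (1,5,6,7,7): b_i ≤ 3+i ∀i, a PF.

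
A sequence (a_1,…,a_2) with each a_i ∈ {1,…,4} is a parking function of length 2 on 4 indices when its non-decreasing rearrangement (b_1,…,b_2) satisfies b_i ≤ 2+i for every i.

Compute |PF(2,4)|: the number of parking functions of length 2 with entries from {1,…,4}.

15

|PF(2,4)| = (4−2+1)·(4+1)^(2−1) = 3·5 = 15
Example (1,3) → sorted (1,3): b_i ≤ 2+i ∀i, a PF.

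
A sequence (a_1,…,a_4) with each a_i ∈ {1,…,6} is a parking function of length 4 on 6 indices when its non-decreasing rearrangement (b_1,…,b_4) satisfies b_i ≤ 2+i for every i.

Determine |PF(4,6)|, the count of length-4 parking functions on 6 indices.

1029

|PF(4,6)| = (6−4+1)·(6+1)^(4−1) = 3×343 = 1029 [KW]
Example (5,4,2,5) → sorted (2,4,5,5): b_i ≤ 2+i ∀i, a PF.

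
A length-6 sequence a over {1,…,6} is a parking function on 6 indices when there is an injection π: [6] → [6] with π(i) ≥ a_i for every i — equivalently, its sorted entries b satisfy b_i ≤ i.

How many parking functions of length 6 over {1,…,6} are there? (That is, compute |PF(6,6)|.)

|PF(6,6)| = 1·7^5 = 1·16807 = 16807 (Konheim–Weiss)
Example (3,5,1,3,5,2) → sorted (1,2,3,3,5,5): b_i ≤ i ∀i, a PF.

16807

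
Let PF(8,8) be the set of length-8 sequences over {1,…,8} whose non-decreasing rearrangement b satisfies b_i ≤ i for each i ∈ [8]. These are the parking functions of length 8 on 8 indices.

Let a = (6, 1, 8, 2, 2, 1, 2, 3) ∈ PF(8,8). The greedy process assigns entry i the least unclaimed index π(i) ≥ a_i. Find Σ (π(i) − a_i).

Σπ = 36 ({1..8} each once); Σa = 6+1+8+2+2+1+2+3 = 25; disp = 36−25 = 11.

11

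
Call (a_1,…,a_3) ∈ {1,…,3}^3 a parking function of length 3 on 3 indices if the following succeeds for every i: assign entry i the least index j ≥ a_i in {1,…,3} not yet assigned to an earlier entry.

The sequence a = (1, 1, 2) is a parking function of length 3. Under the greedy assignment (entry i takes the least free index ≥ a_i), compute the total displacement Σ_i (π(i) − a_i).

2

Σπ = 6 ({1..3} each once); Σa = 1+1+2 = 4; disp = 6−4 = 2.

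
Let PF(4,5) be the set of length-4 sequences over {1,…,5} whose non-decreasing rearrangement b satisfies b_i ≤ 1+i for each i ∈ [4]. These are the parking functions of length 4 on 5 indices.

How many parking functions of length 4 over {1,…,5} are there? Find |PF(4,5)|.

432

#PF = 2·6^3 = 2 · 216 = 432 (Konheim–Weiss)
E.g. (3,5,3,1) → sorted (1,3,3,5): b_i ≤ 1+i ∀i, a PF.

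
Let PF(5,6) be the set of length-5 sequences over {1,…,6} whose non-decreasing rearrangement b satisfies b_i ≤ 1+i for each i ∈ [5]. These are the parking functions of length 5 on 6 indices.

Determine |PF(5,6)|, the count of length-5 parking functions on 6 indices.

|PF(5,6)| = (6+1−5)·(6+1)^{5−1} = 2·2401 = 4802 [KW]
Example (2,6,4,3,3) → sorted (2,3,3,4,6): b_i ≤ 1+i ∀i, a PF.

4802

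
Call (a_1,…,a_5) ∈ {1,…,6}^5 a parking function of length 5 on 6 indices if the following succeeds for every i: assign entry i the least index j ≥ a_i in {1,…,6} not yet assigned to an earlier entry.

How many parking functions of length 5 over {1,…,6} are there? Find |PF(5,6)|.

4802

#PF = (6−5+1)·(6+1)^(5−1) = 2 · 2401 = 4802 (Konheim–Weiss)
Check (6,1,3,4,4) → sorted (1,3,4,4,6): b_i ≤ 1+i ∀i, a PF.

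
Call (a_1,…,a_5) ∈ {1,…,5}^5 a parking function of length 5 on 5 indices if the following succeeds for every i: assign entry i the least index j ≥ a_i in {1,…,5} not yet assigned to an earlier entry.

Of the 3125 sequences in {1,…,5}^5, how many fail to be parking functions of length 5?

1829

|PF| = 1·6^4 = 1×1296 = 1296 (Pollak)
One tuple (5,1,3,4,3) → sorted (1,3,3,4,5): b_2=3>2, not a PF.
5^5 − 1296 = 3125 − 1296 = 1829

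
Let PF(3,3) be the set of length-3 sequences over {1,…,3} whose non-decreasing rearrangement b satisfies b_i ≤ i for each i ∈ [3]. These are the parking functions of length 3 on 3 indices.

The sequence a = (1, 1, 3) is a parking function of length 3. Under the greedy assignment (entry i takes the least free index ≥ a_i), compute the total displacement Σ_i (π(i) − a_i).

Σπ(i) = 1+…+3 = 6; Σa = 1+1+3 = 5; disp = 6−5 = 1.

1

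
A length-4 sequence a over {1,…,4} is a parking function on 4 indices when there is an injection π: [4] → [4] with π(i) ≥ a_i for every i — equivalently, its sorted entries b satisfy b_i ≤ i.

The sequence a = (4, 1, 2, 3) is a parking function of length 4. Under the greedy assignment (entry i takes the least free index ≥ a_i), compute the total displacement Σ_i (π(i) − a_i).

Σπ = 10 ({1..4} each once); Σa = 4+1+2+3 = 10; disp = 10−10 = 0.

0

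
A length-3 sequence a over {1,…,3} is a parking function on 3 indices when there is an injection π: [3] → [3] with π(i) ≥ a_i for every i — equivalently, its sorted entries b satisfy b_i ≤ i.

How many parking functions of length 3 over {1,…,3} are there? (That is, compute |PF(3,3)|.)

#PF = (3+1−3)·(3+1)^{3−1} = 1 · 16 = 16 [KW]
E.g. (1,2,1) → sorted (1,1,2): b_i ≤ i ∀i, a PF.

16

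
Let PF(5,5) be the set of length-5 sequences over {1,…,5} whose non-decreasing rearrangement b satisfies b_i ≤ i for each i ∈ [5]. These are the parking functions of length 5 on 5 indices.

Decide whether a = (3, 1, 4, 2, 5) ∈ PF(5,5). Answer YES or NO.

YES

Rearranged: b = (1, 2, 3, 4, 5).
  b_1=1 ≤ 1
  b_2=2 ≤ 2
  b_3=3 ≤ 3
  b_4=4 ≤ 4
  b_5=5 ≤ 5
All bounds hold ⇒ YES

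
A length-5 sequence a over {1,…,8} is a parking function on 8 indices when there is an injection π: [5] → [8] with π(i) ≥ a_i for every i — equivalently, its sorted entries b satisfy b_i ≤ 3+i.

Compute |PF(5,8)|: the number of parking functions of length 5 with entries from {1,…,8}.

26244

#PF = (8+1−5)·(8+1)^{5−1} = 4 · 6561 = 26244 (Konheim–Weiss)
One tuple (4,7,3,5,6) → sorted (3,4,5,6,7): b_i ≤ 3+i ∀i, a PF.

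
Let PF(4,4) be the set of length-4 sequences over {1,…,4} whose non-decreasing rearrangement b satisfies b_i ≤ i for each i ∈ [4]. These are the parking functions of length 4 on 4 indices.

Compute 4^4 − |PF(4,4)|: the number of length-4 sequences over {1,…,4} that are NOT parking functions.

Count = (5−4)·5^(4−1) = 1·125 = 125 (Pollak)
One tuple (2,1,4,4) → sorted (1,2,4,4): b_3=4>3, not a PF.
4^4 − 125 = 256 − 125 = 131

131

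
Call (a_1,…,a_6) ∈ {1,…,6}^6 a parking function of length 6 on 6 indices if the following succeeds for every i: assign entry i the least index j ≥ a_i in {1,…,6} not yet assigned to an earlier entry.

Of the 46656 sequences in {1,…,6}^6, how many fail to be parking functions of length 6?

|PF(6,6)| = (7−6)·7^(6−1) = 1 · 16807 = 16807 (Konheim–Weiss)
E.g. (6,6,5,3,5,6) → sorted (3,5,5,6,6,6): b_1=3>1, not a PF.
6^6 − 16807 = 46656 − 16807 = 29849

29849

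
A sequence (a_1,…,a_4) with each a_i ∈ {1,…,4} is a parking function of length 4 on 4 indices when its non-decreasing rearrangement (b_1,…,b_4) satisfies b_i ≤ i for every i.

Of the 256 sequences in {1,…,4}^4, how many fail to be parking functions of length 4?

131

|PF| = (4−4+1)·(4+1)^(4−1) = 1×125 = 125
Check (3,4,4,4) → sorted (3,4,4,4): b_1=3>1, not a PF.
Total 256; non-PF = 256−125 = 131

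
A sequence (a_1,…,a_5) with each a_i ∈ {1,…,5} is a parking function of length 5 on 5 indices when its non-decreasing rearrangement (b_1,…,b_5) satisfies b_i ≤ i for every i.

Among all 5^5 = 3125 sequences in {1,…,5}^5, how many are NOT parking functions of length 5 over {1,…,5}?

1829

|PF| = (6−5)·6^(5−1) = 1 · 1296 = 1296 (Konheim–Weiss)
Example (5,1,5,2,2) → sorted (1,2,2,5,5): b_4=5>4, not a PF.
Total 3125; non-PF = 3125−1296 = 1829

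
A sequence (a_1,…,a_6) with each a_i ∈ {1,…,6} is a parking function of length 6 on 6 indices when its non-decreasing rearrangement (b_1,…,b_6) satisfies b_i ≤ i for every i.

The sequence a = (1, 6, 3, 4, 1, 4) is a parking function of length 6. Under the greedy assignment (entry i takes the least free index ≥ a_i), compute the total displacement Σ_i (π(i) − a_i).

Σπ = 21 ({1..6} each once); Σa = 1+6+3+4+1+4 = 19; disp = 21−19 = 2.

2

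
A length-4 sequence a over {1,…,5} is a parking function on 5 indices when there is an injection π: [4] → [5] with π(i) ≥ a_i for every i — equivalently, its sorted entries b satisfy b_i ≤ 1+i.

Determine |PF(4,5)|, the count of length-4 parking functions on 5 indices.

432

|PF(4,5)| = 2·6^3 = 2 · 216 = 432
Example (1,5,4,3) → sorted (1,3,4,5): b_i ≤ 1+i ∀i, a PF.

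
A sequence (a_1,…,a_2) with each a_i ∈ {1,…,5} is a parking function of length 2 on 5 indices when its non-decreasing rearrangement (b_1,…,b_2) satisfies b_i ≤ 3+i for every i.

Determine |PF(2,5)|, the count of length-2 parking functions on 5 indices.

#PF = 4·6^1 = 4×6 = 24 [KW]
Example (1,5) → sorted (1,5): b_i ≤ 3+i ∀i, a PF.

24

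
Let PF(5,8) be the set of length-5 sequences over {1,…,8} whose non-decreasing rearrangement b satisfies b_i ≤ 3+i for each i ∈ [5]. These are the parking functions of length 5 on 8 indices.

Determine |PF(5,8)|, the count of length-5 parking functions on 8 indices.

26244

Count = (8+1−5)·(8+1)^{5−1} = 4·6561 = 26244 [KW]
E.g. (4,1,4,3,6) → sorted (1,3,4,4,6): b_i ≤ 3+i ∀i, a PF.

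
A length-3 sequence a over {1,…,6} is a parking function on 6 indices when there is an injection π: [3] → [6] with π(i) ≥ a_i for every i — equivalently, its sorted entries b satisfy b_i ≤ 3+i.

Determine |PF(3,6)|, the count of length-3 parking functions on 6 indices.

#PF = 4·7^2 = 4·49 = 196
One tuple (3,6,1) → sorted (1,3,6): b_i ≤ 3+i ∀i, a PF.

196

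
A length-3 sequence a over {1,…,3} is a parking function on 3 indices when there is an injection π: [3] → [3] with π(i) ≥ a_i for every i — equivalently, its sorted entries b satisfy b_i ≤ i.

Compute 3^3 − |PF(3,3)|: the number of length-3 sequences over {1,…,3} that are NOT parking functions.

|PF| = (4−3)·4^(3−1) = 1×16 = 16 (Pollak)
E.g. (3,1,3) → sorted (1,3,3): b_2=3>2, not a PF.
3^3 − 16 = 27 − 16 = 11

11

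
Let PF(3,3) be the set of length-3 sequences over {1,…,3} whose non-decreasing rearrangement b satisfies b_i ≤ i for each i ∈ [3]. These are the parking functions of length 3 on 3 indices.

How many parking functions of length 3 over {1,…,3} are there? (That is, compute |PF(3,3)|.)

16

#PF = 1·4^2 = 1·16 = 16 (Pollak)
E.g. (3,1,1) → sorted (1,1,3): b_i ≤ i ∀i, a PF.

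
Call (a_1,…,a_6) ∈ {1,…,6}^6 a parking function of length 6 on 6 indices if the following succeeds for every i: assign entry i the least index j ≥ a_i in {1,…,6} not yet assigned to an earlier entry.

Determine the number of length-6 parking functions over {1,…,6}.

#PF = 1·7^5 = 1×16807 = 16807 (Konheim–Weiss)
E.g. (2,1,1,4,6,4) → sorted (1,1,2,4,4,6): b_i ≤ i ∀i, a PF.

16807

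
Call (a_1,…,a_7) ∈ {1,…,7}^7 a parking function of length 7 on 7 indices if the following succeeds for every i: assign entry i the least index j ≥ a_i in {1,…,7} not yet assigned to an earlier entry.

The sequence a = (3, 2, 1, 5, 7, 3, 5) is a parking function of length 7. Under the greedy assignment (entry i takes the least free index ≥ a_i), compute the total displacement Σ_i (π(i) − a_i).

Σπ(i) = 1+…+7 = 28; Σa = 3+2+1+5+7+3+5 = 26; disp = 28−26 = 2.

2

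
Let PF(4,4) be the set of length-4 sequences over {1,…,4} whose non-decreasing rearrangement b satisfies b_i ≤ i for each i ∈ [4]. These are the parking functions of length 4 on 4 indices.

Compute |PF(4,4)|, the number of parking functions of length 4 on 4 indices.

125

|PF(4,4)| = (4−4+1)·(4+1)^(4−1) = 1·125 = 125 [KW]
One tuple (1,3,1,1) → sorted (1,1,1,3): b_i ≤ i ∀i, a PF.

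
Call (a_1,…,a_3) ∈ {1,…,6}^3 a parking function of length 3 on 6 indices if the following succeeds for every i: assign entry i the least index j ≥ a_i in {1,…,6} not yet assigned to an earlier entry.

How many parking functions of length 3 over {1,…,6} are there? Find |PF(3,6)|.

|PF(3,6)| = 4·7^2 = 4×49 = 196 (Konheim–Weiss)
Example (2,1,2) → sorted (1,2,2): b_i ≤ 3+i ∀i, a PF.

196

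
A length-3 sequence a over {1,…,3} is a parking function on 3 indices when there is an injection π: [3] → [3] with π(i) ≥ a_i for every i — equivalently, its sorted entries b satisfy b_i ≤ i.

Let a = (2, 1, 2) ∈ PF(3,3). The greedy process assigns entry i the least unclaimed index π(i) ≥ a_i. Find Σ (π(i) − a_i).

1

Σπ(i) = 1+…+3 = 6; Σa = 2+1+2 = 5; disp = 6−5 = 1.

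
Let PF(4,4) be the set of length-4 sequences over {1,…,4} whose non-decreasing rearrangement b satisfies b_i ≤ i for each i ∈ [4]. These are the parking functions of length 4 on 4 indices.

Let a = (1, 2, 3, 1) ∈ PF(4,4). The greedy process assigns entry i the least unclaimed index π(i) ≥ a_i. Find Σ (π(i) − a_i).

3

Σπ(i) = 1+…+4 = 10; Σa = 1+2+3+1 = 7; disp = 10−7 = 3.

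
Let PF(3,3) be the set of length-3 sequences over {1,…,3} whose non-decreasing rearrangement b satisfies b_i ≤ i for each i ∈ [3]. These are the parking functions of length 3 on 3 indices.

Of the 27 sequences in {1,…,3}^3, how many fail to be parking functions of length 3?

|PF| = (3+1−3)·(3+1)^{3−1} = 1 · 16 = 16
Check (3,2,2) → sorted (2,2,3): b_1=2>1, not a PF.
3^3 − 16 = 27 − 16 = 11

11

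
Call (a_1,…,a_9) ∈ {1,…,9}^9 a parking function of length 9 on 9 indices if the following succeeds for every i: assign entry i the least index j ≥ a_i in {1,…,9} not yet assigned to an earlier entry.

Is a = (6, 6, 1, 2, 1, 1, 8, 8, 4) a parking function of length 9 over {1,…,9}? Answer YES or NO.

YES

Sorted: b = (1, 1, 1, 2, 4, 6, 6, 8, 8).
  b_1=1 ≤ 1
  b_2=1 ≤ 2
  b_3=1 ≤ 3
  b_4=2 ≤ 4
  b_5=4 ≤ 5
  b_6=6 ≤ 6
  b_7=6 ≤ 7
  b_8=8 ≤ 8
  b_9=8 ≤ 9
All bounds hold ⇒ YES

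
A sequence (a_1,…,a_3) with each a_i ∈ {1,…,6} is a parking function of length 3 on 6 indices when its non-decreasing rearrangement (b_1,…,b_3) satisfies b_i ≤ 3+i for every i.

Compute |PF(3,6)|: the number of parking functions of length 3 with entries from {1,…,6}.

196

#PF = (7−3)·7^(3−1) = 4×49 = 196 (Konheim–Weiss)
Check (6,1,2) → sorted (1,2,6): b_i ≤ 3+i ∀i, a PF.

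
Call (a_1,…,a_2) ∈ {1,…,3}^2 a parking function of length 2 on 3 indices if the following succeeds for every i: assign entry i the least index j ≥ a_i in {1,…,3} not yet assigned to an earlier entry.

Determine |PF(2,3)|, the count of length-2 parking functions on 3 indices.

Count = (3+1−2)·(3+1)^{2−1} = 2·4 = 8 (Pollak)
One tuple (2,3) → sorted (2,3): b_i ≤ 1+i ∀i, a PF.

8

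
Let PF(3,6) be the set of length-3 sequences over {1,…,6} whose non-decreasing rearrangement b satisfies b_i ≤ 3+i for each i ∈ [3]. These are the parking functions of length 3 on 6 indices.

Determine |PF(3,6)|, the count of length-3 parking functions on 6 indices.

|PF| = (6−3+1)·(6+1)^(3−1) = 4 · 49 = 196 (Pollak)
Example (1,1,1) → sorted (1,1,1): b_i ≤ 3+i ∀i, a PF.

196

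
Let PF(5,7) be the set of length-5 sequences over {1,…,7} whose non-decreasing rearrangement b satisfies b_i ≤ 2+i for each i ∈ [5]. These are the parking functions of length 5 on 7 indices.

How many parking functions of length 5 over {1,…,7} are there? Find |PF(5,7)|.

12288

#PF = (7+1−5)·(7+1)^{5−1} = 3·4096 = 12288
E.g. (5,2,3,5,5) → sorted (2,3,5,5,5): b_i ≤ 2+i ∀i, a PF.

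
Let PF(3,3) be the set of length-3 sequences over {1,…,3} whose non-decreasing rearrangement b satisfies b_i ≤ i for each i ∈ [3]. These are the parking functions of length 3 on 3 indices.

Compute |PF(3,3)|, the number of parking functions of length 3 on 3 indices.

|PF| = (3+1−3)·(3+1)^{3−1} = 1×16 = 16 (Pollak)
One tuple (2,2,1) → sorted (1,2,2): b_i ≤ i ∀i, a PF.

16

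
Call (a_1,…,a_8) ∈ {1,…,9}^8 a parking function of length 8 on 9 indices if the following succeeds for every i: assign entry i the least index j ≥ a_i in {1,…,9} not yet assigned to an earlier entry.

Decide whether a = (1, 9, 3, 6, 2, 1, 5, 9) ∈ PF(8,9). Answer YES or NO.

NO

Rearranged: b = (1, 1, 2, 3, 5, 6, 9, 9).
  b_1=1 ≤ 2
  b_2=1 ≤ 3
  b_3=2 ≤ 4
  b_4=3 ≤ 5
  b_5=5 ≤ 6
  b_6=6 ≤ 7
  b_7=9 > 8
  fails at i=7 ⇒ NO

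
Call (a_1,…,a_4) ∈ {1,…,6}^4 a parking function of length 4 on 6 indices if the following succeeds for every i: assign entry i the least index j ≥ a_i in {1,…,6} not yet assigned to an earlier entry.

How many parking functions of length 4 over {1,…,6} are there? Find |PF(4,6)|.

1029

|PF(4,6)| = (7−4)·7^(4−1) = 3×343 = 1029 [KW]
Example (4,3,6,3) → sorted (3,3,4,6): b_i ≤ 2+i ∀i, a PF.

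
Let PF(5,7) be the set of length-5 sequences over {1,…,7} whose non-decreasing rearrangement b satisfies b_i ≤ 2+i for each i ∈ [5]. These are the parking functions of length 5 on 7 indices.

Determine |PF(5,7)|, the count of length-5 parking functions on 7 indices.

12288

|PF(5,7)| = 3·8^4 = 3·4096 = 12288 (Pollak)
Example (7,2,1,3,4) → sorted (1,2,3,4,7): b_i ≤ 2+i ∀i, a PF.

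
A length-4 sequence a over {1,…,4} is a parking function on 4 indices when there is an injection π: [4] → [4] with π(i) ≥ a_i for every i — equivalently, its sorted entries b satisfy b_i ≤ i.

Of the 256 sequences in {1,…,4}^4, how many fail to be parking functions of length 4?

|PF| = (4+1−4)·(4+1)^{4−1} = 1×125 = 125 [KW]
E.g. (4,2,4,4) → sorted (2,4,4,4): b_1=2>1, not a PF.
4^4 − 125 = 256 − 125 = 131

131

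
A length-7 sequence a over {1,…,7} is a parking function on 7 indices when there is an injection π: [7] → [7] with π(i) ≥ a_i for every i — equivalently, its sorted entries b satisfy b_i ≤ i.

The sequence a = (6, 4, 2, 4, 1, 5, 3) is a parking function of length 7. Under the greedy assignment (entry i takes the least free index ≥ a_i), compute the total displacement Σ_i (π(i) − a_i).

Σπ(i) = 1+…+7 = 28; Σa = 6+4+2+4+1+5+3 = 25; disp = 28−25 = 3.

3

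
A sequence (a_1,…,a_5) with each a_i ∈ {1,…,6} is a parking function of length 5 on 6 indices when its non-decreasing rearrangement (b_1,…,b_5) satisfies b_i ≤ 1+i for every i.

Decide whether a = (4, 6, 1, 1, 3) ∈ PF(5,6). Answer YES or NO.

Rearranged: b = (1, 1, 3, 4, 6).
  b_1=1 ≤ 2
  b_2=1 ≤ 3
  b_3=3 ≤ 4
  b_4=4 ≤ 5
  b_5=6 ≤ 6
All bounds hold ⇒ YES

YES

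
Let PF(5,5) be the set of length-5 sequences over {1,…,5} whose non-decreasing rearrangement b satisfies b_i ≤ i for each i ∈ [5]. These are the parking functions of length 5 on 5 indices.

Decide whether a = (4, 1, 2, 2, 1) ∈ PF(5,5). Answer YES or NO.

YES

Rearranged: b = (1, 1, 2, 2, 4).
  b_1=1 ≤ 1
  b_2=1 ≤ 2
  b_3=2 ≤ 3
  b_4=2 ≤ 4
  b_5=4 ≤ 5
All bounds hold ⇒ YES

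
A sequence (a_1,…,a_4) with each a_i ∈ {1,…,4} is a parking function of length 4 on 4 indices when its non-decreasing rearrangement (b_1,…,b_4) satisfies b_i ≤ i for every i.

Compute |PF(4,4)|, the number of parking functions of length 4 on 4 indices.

125

#PF = (4−4+1)·(4+1)^(4−1) = 1 · 125 = 125 [KW]
E.g. (3,1,1,3) → sorted (1,1,3,3): b_i ≤ i ∀i, a PF.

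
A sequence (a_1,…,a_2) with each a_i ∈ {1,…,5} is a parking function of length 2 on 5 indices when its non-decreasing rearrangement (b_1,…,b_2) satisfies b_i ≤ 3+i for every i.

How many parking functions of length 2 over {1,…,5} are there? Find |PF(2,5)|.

|PF(2,5)| = (5+1−2)·(5+1)^{2−1} = 4·6 = 24 (Konheim–Weiss)
Example (2,4) → sorted (2,4): b_i ≤ 3+i ∀i, a PF.

24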